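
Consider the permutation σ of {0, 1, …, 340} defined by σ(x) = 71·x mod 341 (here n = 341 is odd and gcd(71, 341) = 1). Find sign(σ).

+1

Trace 20: π^k(20) = [20, 56, 225, 289, 59, 97, 67] for k=0..6.
Cycle type of π: 15×22 + 5×2 + 1; total 25 cycles.
341 − 25 = 316 transpositions; sign(π) = (−1)^316 = +1.
Check: (71/341) = +1 by Zolotarev.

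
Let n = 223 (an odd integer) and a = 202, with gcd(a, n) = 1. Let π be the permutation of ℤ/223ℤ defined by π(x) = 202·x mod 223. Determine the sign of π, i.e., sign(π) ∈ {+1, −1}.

Orbit of 169 under x↦202x: [169, 19, 47, 128, 211, 29, 60]… (length divides ord_223(202)).
3 cycles of lengths [111, 111, 1].
n − c = 223 − 3 = 220; sign = (−1)^220 = +1.
The Jacobi symbol (202|223) = +1 (Zolotarev) agrees.

+1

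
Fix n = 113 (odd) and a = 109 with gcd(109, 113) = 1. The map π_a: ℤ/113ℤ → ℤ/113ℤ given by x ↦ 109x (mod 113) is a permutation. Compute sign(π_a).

Orbit of 30 under x↦109x: [30, 106, 28, 1, 109, 16, 49]… (length divides ord_113(109)).
Cycle lengths of π_109 on ℤ/113ℤ: [7, 7, 7, 7, 7, 7, 7, 7, 7, 7, 7, 7, 7, 7, 7, 7, 1]; 17 cycles in total.
n − c = 113 − 17 = 96; sign = (−1)^96 = +1.
The Jacobi symbol (109|113) = +1 (Zolotarev) agrees.

+1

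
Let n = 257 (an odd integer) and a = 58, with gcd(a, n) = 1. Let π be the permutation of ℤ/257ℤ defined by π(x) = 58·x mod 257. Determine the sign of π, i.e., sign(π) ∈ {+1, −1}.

Orbit of 208 under x↦58x: [208, 242, 158, 169, 36, 32, 57]… (length divides ord_257(58)).
Cycle type of π: 128×2 + 1; total 3 cycles.
Σ(ℓ_i−1) = 257−3 = 254; sign = (−1)^254 = +1.

+1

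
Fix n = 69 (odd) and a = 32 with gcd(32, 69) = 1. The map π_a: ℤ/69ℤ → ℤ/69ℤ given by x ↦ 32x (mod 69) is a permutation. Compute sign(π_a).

Trace 49: π^k(49) = [49, 50, 13, 2, 64, 47, 55] for k=0..6.
6 cycles of lengths [22, 22, 11, 11, 2, 1].
6 cycles on 69: each ℓ→(−1)^(ℓ−1), product (−1)^63 = -1.
Check: (32/69) = -1 by Zolotarev.

-1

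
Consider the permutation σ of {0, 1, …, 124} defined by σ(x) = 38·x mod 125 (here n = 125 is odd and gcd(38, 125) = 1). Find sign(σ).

Trace 72: π^k(72) = [72, 111, 93, 34, 42, 96, 23] for k=0..6.
The orbit structure of x ↦ 38x mod 125: 4 orbits of sizes [100, 20, 4, 1].
125 − 4 = 121 transpositions; sign(π) = (−1)^121 = -1.
Via Zolotarev, sign(π_{38}) = (38|125) = -1.

-1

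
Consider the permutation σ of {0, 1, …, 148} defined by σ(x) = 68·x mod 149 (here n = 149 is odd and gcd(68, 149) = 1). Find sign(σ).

Start at x=61: 61 → 125 → 7 → 29 → 35 → 145 → 26 → … (one orbit).
3 cycles of lengths [74, 74, 1].
With 3 cycles on 149 points, sign = (−1)^{149−3} = +1.
Check: (68/149) = +1 by Zolotarev.

+1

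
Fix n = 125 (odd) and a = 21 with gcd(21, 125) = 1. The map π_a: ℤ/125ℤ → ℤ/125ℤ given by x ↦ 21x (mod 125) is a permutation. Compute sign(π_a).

Trace 81: π^k(81) = [81, 76, 96, 16, 86, 56, 51] for k=0..6.
13 cycles of lengths [25, 25, 25, 25, 5, 5, 5, 5, 1, 1, 1, 1, 1].
125 − 13 = 112 transpositions; sign(π) = (−1)^112 = +1.

+1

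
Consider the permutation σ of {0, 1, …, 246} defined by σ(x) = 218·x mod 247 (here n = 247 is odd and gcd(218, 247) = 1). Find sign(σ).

+1

Start at x=220: 220 → 42 → 17 → 1 → 218 → 100 → 64 → … (one orbit).
Cycle lengths of π_218 on ℤ/247ℤ: [18, 18, 18, 18, 18, 18, 18, 18, 18, 18, 18, 18, 9, 9, 6, 6, 1]; 17 cycles in total.
247 − 17 = 230 transpositions; sign(π) = (−1)^230 = +1.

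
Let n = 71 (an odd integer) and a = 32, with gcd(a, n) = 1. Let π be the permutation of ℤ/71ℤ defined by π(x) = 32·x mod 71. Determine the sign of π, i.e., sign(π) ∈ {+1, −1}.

+1

Start at x=1: 1 → 32 → 30 → 37 → 48 → 45 → 20 → 1 (one orbit).
The orbit structure of x ↦ 32x mod 71: 11 orbits of sizes [7, 7, 7, 7, 7, 7, 7, 7, 7, 7, 1].
With 11 cycles on 71 points, sign = (−1)^{71−11} = +1.
Via Zolotarev, sign(π_{32}) = (32|71) = +1.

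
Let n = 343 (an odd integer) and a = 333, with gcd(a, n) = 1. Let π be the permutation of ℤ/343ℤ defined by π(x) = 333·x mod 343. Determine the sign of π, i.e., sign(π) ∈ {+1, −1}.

Trace 214: π^k(214) = [214, 261, 134, 32, 23, 113, 242] for k=0..6.
7 cycles of lengths [147, 147, 21, 21, 3, 3, 1].
7 cycles on 343: each ℓ→(−1)^(ℓ−1), product (−1)^336 = +1.
(333|343)_J = +1 (Zolotarev's lemma cross-check).

+1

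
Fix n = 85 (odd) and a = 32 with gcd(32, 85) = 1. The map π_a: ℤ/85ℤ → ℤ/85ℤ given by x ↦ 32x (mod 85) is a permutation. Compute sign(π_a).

Orbit of 2 under x↦32x: [2, 64, 8, 1, 32, 4, 43]… (length divides ord_85(32)).
π_32 has 12 disjoint cycles with lengths [8, 8, 8, 8, 8, 8, 8, 8, 8, 8, 4, 1] on {0,…,84}.
85 − 12 = 73 transpositions; sign(π) = (−1)^73 = -1.

-1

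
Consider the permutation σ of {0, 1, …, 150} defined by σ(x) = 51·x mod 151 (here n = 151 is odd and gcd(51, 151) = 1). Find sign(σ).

Trace 124: π^k(124) = [124, 133, 139, 143, 45, 30, 20] for k=0..6.
Cycle type of π: 150 + 1; total 2 cycles.
n − c = 151 − 2 = 149; sign = (−1)^149 = -1.
The Jacobi symbol (51|151) = -1 (Zolotarev) agrees.

-1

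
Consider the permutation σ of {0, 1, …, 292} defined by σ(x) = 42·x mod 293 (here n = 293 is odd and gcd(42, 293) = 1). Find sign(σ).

-1

Start at x=119: 119 → 17 → 128 → 102 → 182 → 26 → 213 → … (one orbit).
2 cycles of lengths [292, 1].
sign(π) = (−1)^{n − #cycles} = (−1)^{293−2} = (−1)^291 = -1.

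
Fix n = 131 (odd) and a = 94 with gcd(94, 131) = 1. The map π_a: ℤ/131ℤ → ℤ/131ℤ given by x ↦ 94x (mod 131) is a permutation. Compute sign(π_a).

+1

Start at x=109: 109 → 28 → 12 → 80 → 53 → 4 → 114 → … (one orbit).
Cycle lengths of π_94 on ℤ/131ℤ: [65, 65, 1]; 3 cycles in total.
131 − 3 = 128 transpositions; sign(π) = (−1)^128 = +1.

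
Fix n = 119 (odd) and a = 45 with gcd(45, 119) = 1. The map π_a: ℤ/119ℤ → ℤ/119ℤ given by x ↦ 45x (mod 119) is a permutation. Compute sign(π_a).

+1

Orbit of 96 under x↦45x: [96, 36, 73, 72, 27, 25, 54]… (length divides ord_119(45)).
π_45 has 5 disjoint cycles with lengths [48, 48, 16, 6, 1] on {0,…,118}.
Σ(ℓ_i−1) = 119−5 = 114; sign = (−1)^114 = +1.
The Jacobi symbol (45|119) = +1 (Zolotarev) agrees.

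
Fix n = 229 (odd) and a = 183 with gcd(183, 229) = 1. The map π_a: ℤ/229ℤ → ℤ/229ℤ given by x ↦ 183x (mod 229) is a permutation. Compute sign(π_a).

+1

Start at x=48: 48 → 82 → 121 → 159 → 14 → 43 → 83 → … (one orbit).
Cycle type of π: 57×4 + 1; total 5 cycles.
sign(π) = (−1)^{n − #cycles} = (−1)^{229−5} = (−1)^224 = +1.
Via Zolotarev, sign(π_{183}) = (183|229) = +1.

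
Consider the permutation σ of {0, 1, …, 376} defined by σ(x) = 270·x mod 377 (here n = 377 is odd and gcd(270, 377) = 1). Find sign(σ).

+1

Orbit of 361 under x↦270x: [361, 204, 38, 81, 4, 326, 179]… (length divides ord_377(270)).
Decompose π into cycles: lengths [42, 42, 42, 42, 42, 42, 42, 42, 14, 14, 6, 6, 1] (13 cycles, including the fixed point 0).
13 cycles on 377: each ℓ→(−1)^(ℓ−1), product (−1)^364 = +1.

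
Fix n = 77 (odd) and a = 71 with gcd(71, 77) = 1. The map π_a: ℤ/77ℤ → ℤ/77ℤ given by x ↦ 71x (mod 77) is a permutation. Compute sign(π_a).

+1

Trace 1: π^k(1) = [1, 71, 36, 15, 64] for k=0..4.
Decompose π into cycles: lengths [5, 5, 5, 5, 5, 5, 5, 5, 5, 5, 5, 5, 5, 5, 1, 1, 1, 1, 1, 1, 1] (21 cycles, including the fixed point 0).
n − c = 77 − 21 = 56; sign = (−1)^56 = +1.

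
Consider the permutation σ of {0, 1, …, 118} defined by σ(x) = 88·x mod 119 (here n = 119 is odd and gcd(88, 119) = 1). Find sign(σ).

-1

Orbit of 16 under x↦88x: [16, 99, 25, 58, 106, 46, 2]… (length divides ord_119(88)).
Cycle lengths of π_88 on ℤ/119ℤ: [48, 48, 16, 3, 3, 1]; 6 cycles in total.
6 cycles on 119: each ℓ→(−1)^(ℓ−1), product (−1)^113 = -1.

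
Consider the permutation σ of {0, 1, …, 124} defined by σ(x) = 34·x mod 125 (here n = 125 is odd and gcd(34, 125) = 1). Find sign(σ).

Start at x=21: 21 → 89 → 26 → 9 → 56 → 29 → 111 → … (one orbit).
Cycle lengths of π_34 on ℤ/125ℤ: [50, 50, 10, 10, 2, 2, 1]; 7 cycles in total.
7 cycles on 125: each ℓ→(−1)^(ℓ−1), product (−1)^118 = +1.
The Jacobi symbol (34|125) = +1 (Zolotarev) agrees.

+1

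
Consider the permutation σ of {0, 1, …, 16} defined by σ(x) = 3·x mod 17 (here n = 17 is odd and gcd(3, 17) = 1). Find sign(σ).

-1

Orbit of 16 under x↦3x: [16, 14, 8, 7, 4, 12, 2]… (length divides ord_17(3)).
Cycle lengths of π_3 on ℤ/17ℤ: [16, 1]; 2 cycles in total.
With 2 cycles on 17 points, sign = (−1)^{17−2} = -1.
The Jacobi symbol (3|17) = -1 (Zolotarev) agrees.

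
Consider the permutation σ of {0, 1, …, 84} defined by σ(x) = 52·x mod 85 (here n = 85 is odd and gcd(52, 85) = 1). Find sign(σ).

-1

Orbit of 69 under x↦52x: [69, 18, 1, 52]… (length divides ord_85(52)).
Cycle type of π: 4×17 + 1×17; total 34 cycles.
34 cycles on 85: each ℓ→(−1)^(ℓ−1), product (−1)^51 = -1.
Zolotarev: (52|85) = -1, matching the cycle-count sign.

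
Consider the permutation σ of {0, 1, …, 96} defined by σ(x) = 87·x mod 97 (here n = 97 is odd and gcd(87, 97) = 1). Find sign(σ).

Orbit of 1 under x↦87x: [1, 87, 3, 67, 9, 7, 27]… (length divides ord_97(87)).
Cycle lengths of π_87 on ℤ/97ℤ: [96, 1]; 2 cycles in total.
n − c = 97 − 2 = 95; sign = (−1)^95 = -1.
The Jacobi symbol (87|97) = -1 (Zolotarev) agrees.

-1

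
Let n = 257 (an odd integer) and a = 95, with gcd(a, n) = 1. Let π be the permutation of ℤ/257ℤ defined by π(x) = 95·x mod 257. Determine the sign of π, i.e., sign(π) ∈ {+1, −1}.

Trace 134: π^k(134) = [134, 137, 165, 255, 67, 197, 211] for k=0..6.
π_95 has 5 disjoint cycles with lengths [64, 64, 64, 64, 1] on {0,…,256}.
Σ(ℓ_i−1) = 257−5 = 252; sign = (−1)^252 = +1.
(95|257)_J = +1 (Zolotarev's lemma cross-check).

+1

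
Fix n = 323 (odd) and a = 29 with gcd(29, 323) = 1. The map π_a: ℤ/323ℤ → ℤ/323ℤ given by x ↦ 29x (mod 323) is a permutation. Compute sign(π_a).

Orbit of 78 under x↦29x: [78, 1, 29, 195, 164, 234, 3]… (length divides ord_323(29)).
Cycle type of π: 144×2 + 18 + 16 + 1; total 5 cycles.
Σ(ℓ_i−1) = 323−5 = 318; sign = (−1)^318 = +1.
The Jacobi symbol (29|323) = +1 (Zolotarev) agrees.

+1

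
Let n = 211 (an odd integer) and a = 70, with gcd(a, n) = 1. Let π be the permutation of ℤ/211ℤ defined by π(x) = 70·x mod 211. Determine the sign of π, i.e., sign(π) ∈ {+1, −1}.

Orbit of 144 under x↦70x: [144, 163, 16, 65, 119, 101, 107]… (length divides ord_211(70)).
The orbit structure of x ↦ 70x mod 211: 3 orbits of sizes [105, 105, 1].
211 − 3 = 208 transpositions; sign(π) = (−1)^208 = +1.
Check: (70/211) = +1 by Zolotarev.

+1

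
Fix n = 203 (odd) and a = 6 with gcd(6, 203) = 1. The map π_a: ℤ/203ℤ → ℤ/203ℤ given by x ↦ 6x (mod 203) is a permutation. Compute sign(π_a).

-1

Orbit of 167 under x↦6x: [167, 190, 125, 141, 34, 1, 6]… (length divides ord_203(6)).
Cycle type of π: 14×14 + 2×3 + 1; total 18 cycles.
18 cycles on 203: each ℓ→(−1)^(ℓ−1), product (−1)^185 = -1.
Check: (6/203) = -1 by Zolotarev.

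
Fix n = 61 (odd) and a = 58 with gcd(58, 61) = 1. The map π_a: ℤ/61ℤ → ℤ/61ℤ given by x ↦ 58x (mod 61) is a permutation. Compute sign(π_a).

+1

Trace 34: π^k(34) = [34, 20, 1, 58, 9] for k=0..4.
π_58 has 13 disjoint cycles with lengths [5, 5, 5, 5, 5, 5, 5, 5, 5, 5, 5, 5, 1] on {0,…,60}.
With 13 cycles on 61 points, sign = (−1)^{61−13} = +1.
The Jacobi symbol (58|61) = +1 (Zolotarev) agrees.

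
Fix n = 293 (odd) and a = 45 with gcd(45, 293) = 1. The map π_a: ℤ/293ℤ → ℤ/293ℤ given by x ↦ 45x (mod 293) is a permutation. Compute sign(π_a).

Trace 215: π^k(215) = [215, 6, 270, 137, 12, 247, 274] for k=0..6.
2 cycles of lengths [292, 1].
2 cycles on 293: each ℓ→(−1)^(ℓ−1), product (−1)^291 = -1.
Via Zolotarev, sign(π_{45}) = (45|293) = -1.

-1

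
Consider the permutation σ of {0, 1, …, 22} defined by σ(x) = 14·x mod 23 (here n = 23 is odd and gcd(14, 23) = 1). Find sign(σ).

-1

Start at x=9: 9 → 11 → 16 → 17 → 8 → 20 → 4 → … (one orbit).
Cycle lengths of π_14 on ℤ/23ℤ: [22, 1]; 2 cycles in total.
2 cycles on 23: each ℓ→(−1)^(ℓ−1), product (−1)^21 = -1.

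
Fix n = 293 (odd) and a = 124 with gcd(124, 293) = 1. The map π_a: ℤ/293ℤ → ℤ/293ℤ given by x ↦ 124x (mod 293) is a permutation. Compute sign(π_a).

Start at x=210: 210 → 256 → 100 → 94 → 229 → 268 → 123 → … (one orbit).
Cycle type of π: 73×4 + 1; total 5 cycles.
With 5 cycles on 293 points, sign = (−1)^{293−5} = +1.

+1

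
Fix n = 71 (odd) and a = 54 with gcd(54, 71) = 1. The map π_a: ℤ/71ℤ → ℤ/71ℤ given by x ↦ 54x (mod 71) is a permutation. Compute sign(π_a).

Orbit of 25 under x↦54x: [25, 1, 54, 5, 57]… (length divides ord_71(54)).
15 cycles of lengths [5, 5, 5, 5, 5, 5, 5, 5, 5, 5, 5, 5, 5, 5, 1].
15 cycles on 71: each ℓ→(−1)^(ℓ−1), product (−1)^56 = +1.
Via Zolotarev, sign(π_{54}) = (54|71) = +1.

+1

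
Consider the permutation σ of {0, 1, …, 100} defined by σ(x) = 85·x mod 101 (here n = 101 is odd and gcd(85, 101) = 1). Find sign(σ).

+1

Start at x=6: 6 → 5 → 21 → 68 → 23 → 36 → 30 → … (one orbit).
Decompose π into cycles: lengths [50, 50, 1] (3 cycles, including the fixed point 0).
Σ(ℓ_i−1) = 101−3 = 98; sign = (−1)^98 = +1.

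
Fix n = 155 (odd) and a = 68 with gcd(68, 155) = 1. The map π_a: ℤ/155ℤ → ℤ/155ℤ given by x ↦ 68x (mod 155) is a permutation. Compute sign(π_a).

Start at x=149: 149 → 57 → 1 → 68 → 129 → 92 → 56 → … (one orbit).
Cycle lengths of π_68 on ℤ/155ℤ: [12, 12, 12, 12, 12, 12, 12, 12, 12, 12, 6, 6, 6, 6, 6, 4, 1]; 17 cycles in total.
sign(π) = (−1)^{n − #cycles} = (−1)^{155−17} = (−1)^138 = +1.
Zolotarev: (68|155) = +1, matching the cycle-count sign.

+1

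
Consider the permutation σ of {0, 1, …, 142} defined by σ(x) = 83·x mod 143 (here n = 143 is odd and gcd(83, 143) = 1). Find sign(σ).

+1

Start at x=25: 25 → 73 → 53 → 109 → 38 → 8 → 92 → … (one orbit).
Cycle lengths of π_83 on ℤ/143ℤ: [20, 20, 20, 20, 20, 20, 10, 4, 4, 4, 1]; 11 cycles in total.
n − c = 143 − 11 = 132; sign = (−1)^132 = +1.
(83|143)_J = +1 (Zolotarev's lemma cross-check).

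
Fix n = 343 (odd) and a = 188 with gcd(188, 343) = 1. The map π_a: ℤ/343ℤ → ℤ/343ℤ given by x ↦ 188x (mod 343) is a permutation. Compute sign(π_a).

-1

Trace 342: π^k(342) = [342, 155, 328, 267, 118, 232, 55] for k=0..6.
Cycle type of π: 98×3 + 14×3 + 2×3 + 1; total 10 cycles.
343 − 10 = 333 transpositions; sign(π) = (−1)^333 = -1.
(188|343)_J = -1 (Zolotarev's lemma cross-check).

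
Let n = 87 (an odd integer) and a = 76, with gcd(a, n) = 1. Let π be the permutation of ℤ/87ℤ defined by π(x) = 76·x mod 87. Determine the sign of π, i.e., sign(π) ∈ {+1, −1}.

Orbit of 31 under x↦76x: [31, 7, 10, 64, 79, 1, 76]… (length divides ord_87(76)).
Decompose π into cycles: lengths [28, 28, 28, 1, 1, 1] (6 cycles, including the fixed point 0).
With 6 cycles on 87 points, sign = (−1)^{87−6} = -1.
Via Zolotarev, sign(π_{76}) = (76|87) = -1.

-1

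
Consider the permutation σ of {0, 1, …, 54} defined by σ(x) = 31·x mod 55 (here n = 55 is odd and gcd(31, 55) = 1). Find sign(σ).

Trace 31: π^k(31) = [31, 26, 36, 16, 1] for k=0..4.
Decompose π into cycles: lengths [5, 5, 5, 5, 5, 5, 5, 5, 5, 5, 1, 1, 1, 1, 1] (15 cycles, including the fixed point 0).
With 15 cycles on 55 points, sign = (−1)^{55−15} = +1.
(31|55)_J = +1 (Zolotarev's lemma cross-check).

+1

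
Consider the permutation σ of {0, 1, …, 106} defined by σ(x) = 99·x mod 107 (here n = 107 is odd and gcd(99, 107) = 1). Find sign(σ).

Orbit of 9 under x↦99x: [9, 35, 41, 100, 56, 87, 53]… (length divides ord_107(99)).
The orbit structure of x ↦ 99x mod 107: 3 orbits of sizes [53, 53, 1].
With 3 cycles on 107 points, sign = (−1)^{107−3} = +1.
(99|107)_J = +1 (Zolotarev's lemma cross-check).

+1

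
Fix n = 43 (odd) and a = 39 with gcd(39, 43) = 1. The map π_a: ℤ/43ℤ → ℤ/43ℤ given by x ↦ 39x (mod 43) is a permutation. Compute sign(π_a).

Trace 16: π^k(16) = [16, 22, 41, 8, 11, 42, 4] for k=0..6.
Cycle lengths of π_39 on ℤ/43ℤ: [14, 14, 14, 1]; 4 cycles in total.
sign(π) = (−1)^{n − #cycles} = (−1)^{43−4} = (−1)^39 = -1.

-1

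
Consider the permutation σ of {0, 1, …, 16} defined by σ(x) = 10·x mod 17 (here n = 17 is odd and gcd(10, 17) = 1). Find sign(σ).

-1

Trace 1: π^k(1) = [1, 10, 15, 14, 4, 6, 9] for k=0..6.
Cycle lengths of π_10 on ℤ/17ℤ: [16, 1]; 2 cycles in total.
sign(π) = (−1)^{n − #cycles} = (−1)^{17−2} = (−1)^15 = -1.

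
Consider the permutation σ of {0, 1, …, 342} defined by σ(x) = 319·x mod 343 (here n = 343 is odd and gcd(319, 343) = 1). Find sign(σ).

+1

Trace 191: π^k(191) = [191, 218, 256, 30, 309, 130, 310] for k=0..6.
Cycle type of π: 147×2 + 21×2 + 3×2 + 1; total 7 cycles.
With 7 cycles on 343 points, sign = (−1)^{343−7} = +1.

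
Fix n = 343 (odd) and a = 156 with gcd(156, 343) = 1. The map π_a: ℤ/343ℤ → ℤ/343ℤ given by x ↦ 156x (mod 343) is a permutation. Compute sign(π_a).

+1

Orbit of 226 under x↦156x: [226, 270, 274, 212, 144, 169, 296]… (length divides ord_343(156)).
The orbit structure of x ↦ 156x mod 343: 7 orbits of sizes [147, 147, 21, 21, 3, 3, 1].
n − c = 343 − 7 = 336; sign = (−1)^336 = +1.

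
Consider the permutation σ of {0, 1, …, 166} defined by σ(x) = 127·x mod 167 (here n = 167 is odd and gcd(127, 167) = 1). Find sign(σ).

+1

Trace 8: π^k(8) = [8, 14, 108, 22, 122, 130, 144] for k=0..6.
π_127 has 3 disjoint cycles with lengths [83, 83, 1] on {0,…,166}.
3 cycles on 167: each ℓ→(−1)^(ℓ−1), product (−1)^164 = +1.
Zolotarev: (127|167) = +1, matching the cycle-count sign.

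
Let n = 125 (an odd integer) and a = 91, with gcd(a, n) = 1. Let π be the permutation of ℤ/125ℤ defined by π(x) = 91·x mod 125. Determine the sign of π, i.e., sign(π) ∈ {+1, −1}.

+1

Orbit of 76 under x↦91x: [76, 41, 106, 21, 36, 26, 116]… (length divides ord_125(91)).
Decompose π into cycles: lengths [25, 25, 25, 25, 5, 5, 5, 5, 1, 1, 1, 1, 1] (13 cycles, including the fixed point 0).
125 − 13 = 112 transpositions; sign(π) = (−1)^112 = +1.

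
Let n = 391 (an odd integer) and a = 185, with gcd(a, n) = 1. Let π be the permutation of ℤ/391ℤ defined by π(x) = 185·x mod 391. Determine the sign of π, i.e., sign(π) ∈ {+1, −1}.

+1

Start at x=185: 185 → 208 → 162 → 254 → 70 → 47 → 93 → … (one orbit).
Cycle type of π: 8×46 + 1×23; total 69 cycles.
391 − 69 = 322 transpositions; sign(π) = (−1)^322 = +1.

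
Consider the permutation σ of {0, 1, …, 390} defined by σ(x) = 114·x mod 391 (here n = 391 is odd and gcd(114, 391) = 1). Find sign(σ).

Start at x=45: 45 → 47 → 275 → 70 → 160 → 254 → 22 → … (one orbit).
The orbit structure of x ↦ 114x mod 391: 35 orbits of sizes [16, 16, 16, 16, 16, 16, 16, 16, 16, 16, 16, 16, 16, 16, 16, 16, 16, 16, 16, 16, 16, 16, 16, 2, 2, 2, 2, 2, 2, 2, 2, 2, 2, 2, 1].
35 cycles on 391: each ℓ→(−1)^(ℓ−1), product (−1)^356 = +1.
Zolotarev: (114|391) = +1, matching the cycle-count sign.

+1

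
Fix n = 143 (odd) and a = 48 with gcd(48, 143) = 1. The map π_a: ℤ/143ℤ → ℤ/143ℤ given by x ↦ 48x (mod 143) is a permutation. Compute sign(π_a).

Orbit of 48 under x↦48x: [48, 16, 53, 113, 133, 92, 126]… (length divides ord_143(48)).
π_48 has 15 disjoint cycles with lengths [15, 15, 15, 15, 15, 15, 15, 15, 5, 5, 3, 3, 3, 3, 1] on {0,…,142}.
15 cycles on 143: each ℓ→(−1)^(ℓ−1), product (−1)^128 = +1.
(48|143)_J = +1 (Zolotarev's lemma cross-check).

+1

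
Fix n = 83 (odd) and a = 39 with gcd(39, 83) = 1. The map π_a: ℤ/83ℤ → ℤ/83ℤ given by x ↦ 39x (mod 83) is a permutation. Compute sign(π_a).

-1

Orbit of 2 under x↦39x: [2, 78, 54, 31, 47, 7, 24]… (length divides ord_83(39)).
Cycle lengths of π_39 on ℤ/83ℤ: [82, 1]; 2 cycles in total.
n − c = 83 − 2 = 81; sign = (−1)^81 = -1.
Via Zolotarev, sign(π_{39}) = (39|83) = -1.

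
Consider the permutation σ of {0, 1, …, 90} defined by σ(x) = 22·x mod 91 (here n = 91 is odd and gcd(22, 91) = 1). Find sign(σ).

+1

Start at x=22: 22 → 29 → 1 → 22 (one orbit).
Cycle type of π: 3×28 + 1×7; total 35 cycles.
n − c = 91 − 35 = 56; sign = (−1)^56 = +1.
The Jacobi symbol (22|91) = +1 (Zolotarev) agrees.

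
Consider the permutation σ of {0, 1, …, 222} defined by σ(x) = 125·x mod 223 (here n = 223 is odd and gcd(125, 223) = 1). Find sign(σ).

Orbit of 95 under x↦125x: [95, 56, 87, 171, 190, 112, 174]… (length divides ord_223(125)).
The orbit structure of x ↦ 125x mod 223: 4 orbits of sizes [74, 74, 74, 1].
n − c = 223 − 4 = 219; sign = (−1)^219 = -1.
Via Zolotarev, sign(π_{125}) = (125|223) = -1.

-1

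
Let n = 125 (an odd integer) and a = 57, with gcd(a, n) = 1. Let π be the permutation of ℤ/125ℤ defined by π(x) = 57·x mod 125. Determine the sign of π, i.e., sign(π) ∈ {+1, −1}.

Orbit of 57 under x↦57x: [57, 124, 68, 1]… (length divides ord_125(57)).
Cycle lengths of π_57 on ℤ/125ℤ: [4, 4, 4, 4, 4, 4, 4, 4, 4, 4, 4, 4, 4, 4, 4, 4, 4, 4, 4, 4, 4, 4, 4, 4, 4, 4, 4, 4, 4, 4, 4, 1]; 32 cycles in total.
125 − 32 = 93 transpositions; sign(π) = (−1)^93 = -1.

-1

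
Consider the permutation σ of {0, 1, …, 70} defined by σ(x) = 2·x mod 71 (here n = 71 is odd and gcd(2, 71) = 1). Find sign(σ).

Trace 4: π^k(4) = [4, 8, 16, 32, 64, 57, 43] for k=0..6.
Decompose π into cycles: lengths [35, 35, 1] (3 cycles, including the fixed point 0).
n − c = 71 − 3 = 68; sign = (−1)^68 = +1.

+1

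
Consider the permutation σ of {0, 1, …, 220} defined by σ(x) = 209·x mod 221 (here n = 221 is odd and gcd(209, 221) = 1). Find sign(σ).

-1

Orbit of 79 under x↦209x: [79, 157, 105, 66, 92, 1, 209]… (length divides ord_221(209)).
Decompose π into cycles: lengths [16, 16, 16, 16, 16, 16, 16, 16, 16, 16, 16, 16, 16, 1, 1, 1, 1, 1, 1, 1, 1, 1, 1, 1, 1, 1] (26 cycles, including the fixed point 0).
26 cycles on 221: each ℓ→(−1)^(ℓ−1), product (−1)^195 = -1.
Check: (209/221) = -1 by Zolotarev.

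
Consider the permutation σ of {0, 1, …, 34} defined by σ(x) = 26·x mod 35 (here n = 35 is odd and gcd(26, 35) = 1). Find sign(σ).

-1

Trace 11: π^k(11) = [11, 6, 16, 31, 1, 26] for k=0..5.
The orbit structure of x ↦ 26x mod 35: 10 orbits of sizes [6, 6, 6, 6, 6, 1, 1, 1, 1, 1].
10 cycles on 35: each ℓ→(−1)^(ℓ−1), product (−1)^25 = -1.
Check: (26/35) = -1 by Zolotarev.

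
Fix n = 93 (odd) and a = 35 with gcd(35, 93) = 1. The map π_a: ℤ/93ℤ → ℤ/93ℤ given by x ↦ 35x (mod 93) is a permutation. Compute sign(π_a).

-1

Start at x=1: 1 → 35 → 16 → 2 → 70 → 32 → 4 → … (one orbit).
π_35 has 14 disjoint cycles with lengths [10, 10, 10, 10, 10, 10, 5, 5, 5, 5, 5, 5, 2, 1] on {0,…,92}.
14 cycles on 93: each ℓ→(−1)^(ℓ−1), product (−1)^79 = -1.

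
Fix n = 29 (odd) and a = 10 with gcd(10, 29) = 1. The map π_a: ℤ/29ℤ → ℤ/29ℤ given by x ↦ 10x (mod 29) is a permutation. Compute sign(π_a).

Start at x=4: 4 → 11 → 23 → 27 → 9 → 3 → 1 → … (one orbit).
2 cycles of lengths [28, 1].
With 2 cycles on 29 points, sign = (−1)^{29−2} = -1.
Check: (10/29) = -1 by Zolotarev.

-1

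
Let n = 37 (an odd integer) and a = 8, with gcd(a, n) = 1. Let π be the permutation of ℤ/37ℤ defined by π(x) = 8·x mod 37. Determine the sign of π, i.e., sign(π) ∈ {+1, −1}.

Trace 11: π^k(11) = [11, 14, 1, 8, 27, 31, 26] for k=0..6.
π_8 has 4 disjoint cycles with lengths [12, 12, 12, 1] on {0,…,36}.
37 − 4 = 33 transpositions; sign(π) = (−1)^33 = -1.
The Jacobi symbol (8|37) = -1 (Zolotarev) agrees.

-1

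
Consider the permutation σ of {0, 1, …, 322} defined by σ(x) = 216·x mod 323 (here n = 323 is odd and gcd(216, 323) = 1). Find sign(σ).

Trace 159: π^k(159) = [159, 106, 286, 83, 163, 1, 216] for k=0..6.
Cycle type of π: 48×6 + 16 + 3×6 + 1; total 14 cycles.
sign(π) = (−1)^{n − #cycles} = (−1)^{323−14} = (−1)^309 = -1.

-1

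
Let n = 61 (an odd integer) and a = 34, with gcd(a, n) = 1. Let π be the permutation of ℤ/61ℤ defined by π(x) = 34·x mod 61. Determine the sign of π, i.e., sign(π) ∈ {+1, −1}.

Orbit of 20 under x↦34x: [20, 9, 1, 34, 58]… (length divides ord_61(34)).
13 cycles of lengths [5, 5, 5, 5, 5, 5, 5, 5, 5, 5, 5, 5, 1].
n − c = 61 − 13 = 48; sign = (−1)^48 = +1.
Zolotarev: (34|61) = +1, matching the cycle-count sign.

+1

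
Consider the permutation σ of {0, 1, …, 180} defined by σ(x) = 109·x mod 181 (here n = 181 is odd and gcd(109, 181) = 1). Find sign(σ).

-1

Orbit of 116 under x↦109x: [116, 155, 62, 61, 133, 17, 43]… (length divides ord_181(109)).
Cycle type of π: 36×5 + 1; total 6 cycles.
With 6 cycles on 181 points, sign = (−1)^{181−6} = -1.
The Jacobi symbol (109|181) = -1 (Zolotarev) agrees.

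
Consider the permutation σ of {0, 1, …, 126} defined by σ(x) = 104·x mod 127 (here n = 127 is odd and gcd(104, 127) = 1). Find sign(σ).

+1

Orbit of 61 under x↦104x: [61, 121, 11, 1, 104, 21, 25]… (length divides ord_127(104)).
Cycle type of π: 63×2 + 1; total 3 cycles.
With 3 cycles on 127 points, sign = (−1)^{127−3} = +1.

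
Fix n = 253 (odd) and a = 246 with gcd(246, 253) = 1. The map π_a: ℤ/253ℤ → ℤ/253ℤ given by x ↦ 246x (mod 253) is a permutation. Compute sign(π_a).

+1

Orbit of 104 under x↦246x: [104, 31, 36, 1, 246, 49, 163]… (length divides ord_253(246)).
9 cycles of lengths [55, 55, 55, 55, 11, 11, 5, 5, 1].
253 − 9 = 244 transpositions; sign(π) = (−1)^244 = +1.
The Jacobi symbol (246|253) = +1 (Zolotarev) agrees.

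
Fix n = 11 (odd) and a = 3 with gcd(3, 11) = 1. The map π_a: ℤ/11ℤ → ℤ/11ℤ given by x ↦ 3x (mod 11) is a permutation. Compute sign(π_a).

+1

Orbit of 5 under x↦3x: [5, 4, 1, 3, 9]… (length divides ord_11(3)).
π_3 has 3 disjoint cycles with lengths [5, 5, 1] on {0,…,10}.
11 − 3 = 8 transpositions; sign(π) = (−1)^8 = +1.
Check: (3/11) = +1 by Zolotarev.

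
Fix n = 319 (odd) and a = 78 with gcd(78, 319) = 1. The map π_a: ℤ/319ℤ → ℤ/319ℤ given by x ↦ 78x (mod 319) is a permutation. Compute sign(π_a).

Trace 111: π^k(111) = [111, 45, 1, 78, 23, 199, 210] for k=0..6.
Cycle type of π: 7×44 + 1×11; total 55 cycles.
With 55 cycles on 319 points, sign = (−1)^{319−55} = +1.
Via Zolotarev, sign(π_{78}) = (78|319) = +1.

+1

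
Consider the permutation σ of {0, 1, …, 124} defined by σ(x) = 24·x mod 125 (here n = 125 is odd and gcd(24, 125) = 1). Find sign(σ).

Trace 49: π^k(49) = [49, 51, 99, 1, 24, 76, 74] for k=0..6.
Cycle type of π: 10×10 + 2×12 + 1; total 23 cycles.
sign(π) = (−1)^{n − #cycles} = (−1)^{125−23} = (−1)^102 = +1.
The Jacobi symbol (24|125) = +1 (Zolotarev) agrees.

+1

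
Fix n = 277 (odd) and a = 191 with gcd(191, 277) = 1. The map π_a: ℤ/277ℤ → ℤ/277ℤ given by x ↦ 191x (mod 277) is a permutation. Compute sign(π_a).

Trace 255: π^k(255) = [255, 230, 164, 23, 238, 30, 190] for k=0..6.
5 cycles of lengths [69, 69, 69, 69, 1].
sign(π) = (−1)^{n − #cycles} = (−1)^{277−5} = (−1)^272 = +1.
(191|277)_J = +1 (Zolotarev's lemma cross-check).

+1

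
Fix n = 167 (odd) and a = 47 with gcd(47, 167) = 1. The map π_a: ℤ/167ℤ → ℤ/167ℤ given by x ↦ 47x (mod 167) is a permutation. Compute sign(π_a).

Orbit of 147 under x↦47x: [147, 62, 75, 18, 11, 16, 84]… (length divides ord_167(47)).
Decompose π into cycles: lengths [83, 83, 1] (3 cycles, including the fixed point 0).
sign(π) = (−1)^{n − #cycles} = (−1)^{167−3} = (−1)^164 = +1.
The Jacobi symbol (47|167) = +1 (Zolotarev) agrees.

+1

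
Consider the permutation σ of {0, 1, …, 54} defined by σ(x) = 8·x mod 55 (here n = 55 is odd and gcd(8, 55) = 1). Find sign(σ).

+1

Start at x=31: 31 → 28 → 4 → 32 → 36 → 13 → 49 → … (one orbit).
Cycle type of π: 20×2 + 10 + 4 + 1; total 5 cycles.
55 − 5 = 50 transpositions; sign(π) = (−1)^50 = +1.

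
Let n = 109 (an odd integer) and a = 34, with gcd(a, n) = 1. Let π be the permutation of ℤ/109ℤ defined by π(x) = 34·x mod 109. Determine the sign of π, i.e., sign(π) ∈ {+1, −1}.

+1

Start at x=66: 66 → 64 → 105 → 82 → 63 → 71 → 16 → … (one orbit).
The orbit structure of x ↦ 34x mod 109: 7 orbits of sizes [18, 18, 18, 18, 18, 18, 1].
Σ(ℓ_i−1) = 109−7 = 102; sign = (−1)^102 = +1.
The Jacobi symbol (34|109) = +1 (Zolotarev) agrees.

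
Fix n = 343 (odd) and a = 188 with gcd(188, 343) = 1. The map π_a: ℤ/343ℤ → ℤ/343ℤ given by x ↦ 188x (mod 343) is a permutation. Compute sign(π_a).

-1

Trace 50: π^k(50) = [50, 139, 64, 27, 274, 62, 337] for k=0..6.
The orbit structure of x ↦ 188x mod 343: 10 orbits of sizes [98, 98, 98, 14, 14, 14, 2, 2, 2, 1].
With 10 cycles on 343 points, sign = (−1)^{343−10} = -1.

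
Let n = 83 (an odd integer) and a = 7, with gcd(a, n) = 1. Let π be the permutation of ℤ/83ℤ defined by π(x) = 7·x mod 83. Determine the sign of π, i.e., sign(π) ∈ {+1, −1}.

+1

Orbit of 28 under x↦7x: [28, 30, 44, 59, 81, 69, 68]… (length divides ord_83(7)).
π_7 has 3 disjoint cycles with lengths [41, 41, 1] on {0,…,82}.
Σ(ℓ_i−1) = 83−3 = 80; sign = (−1)^80 = +1.
Via Zolotarev, sign(π_{7}) = (7|83) = +1.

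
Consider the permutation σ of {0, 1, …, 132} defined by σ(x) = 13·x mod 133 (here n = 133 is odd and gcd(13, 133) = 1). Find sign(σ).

+1

Orbit of 27 under x↦13x: [27, 85, 41, 1, 13, 36, 69]… (length divides ord_133(13)).
Cycle lengths of π_13 on ℤ/133ℤ: [18, 18, 18, 18, 18, 18, 18, 2, 2, 2, 1]; 11 cycles in total.
Σ(ℓ_i−1) = 133−11 = 122; sign = (−1)^122 = +1.
Zolotarev: (13|133) = +1, matching the cycle-count sign.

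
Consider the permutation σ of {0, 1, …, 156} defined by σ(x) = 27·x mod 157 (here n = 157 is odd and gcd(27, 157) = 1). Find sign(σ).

+1

Start at x=4: 4 → 108 → 90 → 75 → 141 → 39 → 111 → … (one orbit).
The orbit structure of x ↦ 27x mod 157: 7 orbits of sizes [26, 26, 26, 26, 26, 26, 1].
157 − 7 = 150 transpositions; sign(π) = (−1)^150 = +1.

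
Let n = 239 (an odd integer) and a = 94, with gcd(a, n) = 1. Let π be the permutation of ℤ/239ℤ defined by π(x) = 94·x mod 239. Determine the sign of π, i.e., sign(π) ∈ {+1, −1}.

Trace 186: π^k(186) = [186, 37, 132, 219, 32, 140, 15] for k=0..6.
Decompose π into cycles: lengths [238, 1] (2 cycles, including the fixed point 0).
n − c = 239 − 2 = 237; sign = (−1)^237 = -1.

-1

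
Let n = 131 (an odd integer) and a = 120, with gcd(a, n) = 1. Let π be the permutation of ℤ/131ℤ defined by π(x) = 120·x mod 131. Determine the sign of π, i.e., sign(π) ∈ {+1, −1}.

-1

Orbit of 93 under x↦120x: [93, 25, 118, 12, 130, 11, 10]… (length divides ord_131(120)).
π_120 has 2 disjoint cycles with lengths [130, 1] on {0,…,130}.
Σ(ℓ_i−1) = 131−2 = 129; sign = (−1)^129 = -1.
Check: (120/131) = -1 by Zolotarev.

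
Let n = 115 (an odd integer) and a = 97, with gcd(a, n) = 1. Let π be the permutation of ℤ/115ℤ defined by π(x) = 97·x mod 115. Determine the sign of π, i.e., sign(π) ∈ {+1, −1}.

+1

Start at x=63: 63 → 16 → 57 → 9 → 68 → 41 → 67 → … (one orbit).
π_97 has 5 disjoint cycles with lengths [44, 44, 22, 4, 1] on {0,…,114}.
115 − 5 = 110 transpositions; sign(π) = (−1)^110 = +1.
Via Zolotarev, sign(π_{97}) = (97|115) = +1.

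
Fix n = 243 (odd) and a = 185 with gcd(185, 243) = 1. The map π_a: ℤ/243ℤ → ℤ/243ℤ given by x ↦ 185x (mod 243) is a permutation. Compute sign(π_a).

Trace 4: π^k(4) = [4, 11, 91, 68, 187, 89, 184] for k=0..6.
π_185 has 6 disjoint cycles with lengths [162, 54, 18, 6, 2, 1] on {0,…,242}.
6 cycles on 243: each ℓ→(−1)^(ℓ−1), product (−1)^237 = -1.
(185|243)_J = -1 (Zolotarev's lemma cross-check).

-1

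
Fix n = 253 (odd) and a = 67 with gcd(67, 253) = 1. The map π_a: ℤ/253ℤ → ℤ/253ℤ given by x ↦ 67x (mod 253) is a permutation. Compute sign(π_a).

-1

Trace 243: π^k(243) = [243, 89, 144, 34, 1, 67, 188] for k=0..6.
22 cycles of lengths [22, 22, 22, 22, 22, 22, 22, 22, 22, 22, 22, 1, 1, 1, 1, 1, 1, 1, 1, 1, 1, 1].
sign(π) = (−1)^{n − #cycles} = (−1)^{253−22} = (−1)^231 = -1.
(67|253)_J = -1 (Zolotarev's lemma cross-check).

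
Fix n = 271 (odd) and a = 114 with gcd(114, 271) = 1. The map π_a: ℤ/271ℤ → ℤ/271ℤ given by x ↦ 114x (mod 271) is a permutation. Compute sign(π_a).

+1

Orbit of 242 under x↦114x: [242, 217, 77, 106, 160, 83, 248]… (length divides ord_271(114)).
Cycle type of π: 27×10 + 1; total 11 cycles.
n − c = 271 − 11 = 260; sign = (−1)^260 = +1.
Via Zolotarev, sign(π_{114}) = (114|271) = +1.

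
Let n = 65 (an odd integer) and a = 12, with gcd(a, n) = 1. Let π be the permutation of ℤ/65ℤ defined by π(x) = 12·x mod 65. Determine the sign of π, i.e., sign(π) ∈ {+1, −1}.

Orbit of 14 under x↦12x: [14, 38, 1, 12]… (length divides ord_65(12)).
Cycle lengths of π_12 on ℤ/65ℤ: [4, 4, 4, 4, 4, 4, 4, 4, 4, 4, 4, 4, 4, 2, 2, 2, 2, 2, 2, 1]; 20 cycles in total.
Σ(ℓ_i−1) = 65−20 = 45; sign = (−1)^45 = -1.
The Jacobi symbol (12|65) = -1 (Zolotarev) agrees.

-1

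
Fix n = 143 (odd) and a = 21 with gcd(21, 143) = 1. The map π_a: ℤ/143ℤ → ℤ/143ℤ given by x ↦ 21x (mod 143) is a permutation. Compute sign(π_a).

+1

Orbit of 109 under x↦21x: [109, 1, 21, 12]… (length divides ord_143(21)).
π_21 has 39 disjoint cycles with lengths [4, 4, 4, 4, 4, 4, 4, 4, 4, 4, 4, 4, 4, 4, 4, 4, 4, 4, 4, 4, 4, 4, 4, 4, 4, 4, 4, 4, 4, 4, 4, 4, 4, 2, 2, 2, 2, 2, 1] on {0,…,142}.
With 39 cycles on 143 points, sign = (−1)^{143−39} = +1.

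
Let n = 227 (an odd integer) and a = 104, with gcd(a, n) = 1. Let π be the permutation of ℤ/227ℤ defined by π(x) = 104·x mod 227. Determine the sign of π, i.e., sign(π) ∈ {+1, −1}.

+1

Start at x=103: 103 → 43 → 159 → 192 → 219 → 76 → 186 → … (one orbit).
Decompose π into cycles: lengths [113, 113, 1] (3 cycles, including the fixed point 0).
sign(π) = (−1)^{n − #cycles} = (−1)^{227−3} = (−1)^224 = +1.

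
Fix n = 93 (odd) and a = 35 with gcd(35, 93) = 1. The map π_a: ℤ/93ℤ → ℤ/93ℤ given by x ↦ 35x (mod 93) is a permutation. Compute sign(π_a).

Orbit of 35 under x↦35x: [35, 16, 2, 70, 32, 4, 47]… (length divides ord_93(35)).
The orbit structure of x ↦ 35x mod 93: 14 orbits of sizes [10, 10, 10, 10, 10, 10, 5, 5, 5, 5, 5, 5, 2, 1].
With 14 cycles on 93 points, sign = (−1)^{93−14} = -1.
Check: (35/93) = -1 by Zolotarev.

-1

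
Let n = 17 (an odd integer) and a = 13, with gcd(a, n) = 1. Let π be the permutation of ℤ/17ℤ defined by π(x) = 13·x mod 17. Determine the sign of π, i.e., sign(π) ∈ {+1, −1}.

+1

Start at x=13: 13 → 16 → 4 → 1 → 13 (one orbit).
The orbit structure of x ↦ 13x mod 17: 5 orbits of sizes [4, 4, 4, 4, 1].
Σ(ℓ_i−1) = 17−5 = 12; sign = (−1)^12 = +1.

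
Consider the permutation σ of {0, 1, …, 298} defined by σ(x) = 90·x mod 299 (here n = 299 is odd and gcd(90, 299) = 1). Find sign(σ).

Trace 144: π^k(144) = [144, 103, 1, 90, 27, 38, 131] for k=0..6.
Cycle type of π: 22×13 + 2×6 + 1; total 20 cycles.
sign(π) = (−1)^{n − #cycles} = (−1)^{299−20} = (−1)^279 = -1.
(90|299)_J = -1 (Zolotarev's lemma cross-check).

-1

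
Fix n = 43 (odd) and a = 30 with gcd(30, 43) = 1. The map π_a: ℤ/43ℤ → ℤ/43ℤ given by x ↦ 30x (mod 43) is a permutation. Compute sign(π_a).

Start at x=20: 20 → 41 → 26 → 6 → 8 → 25 → 19 → … (one orbit).
The orbit structure of x ↦ 30x mod 43: 2 orbits of sizes [42, 1].
43 − 2 = 41 transpositions; sign(π) = (−1)^41 = -1.
Via Zolotarev, sign(π_{30}) = (30|43) = -1.

-1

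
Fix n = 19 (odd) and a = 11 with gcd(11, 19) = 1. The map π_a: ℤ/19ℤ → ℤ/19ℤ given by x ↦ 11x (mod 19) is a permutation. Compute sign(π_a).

+1

Start at x=11: 11 → 7 → 1 → 11 (one orbit).
Cycle type of π: 3×6 + 1; total 7 cycles.
19 − 7 = 12 transpositions; sign(π) = (−1)^12 = +1.
Zolotarev: (11|19) = +1, matching the cycle-count sign.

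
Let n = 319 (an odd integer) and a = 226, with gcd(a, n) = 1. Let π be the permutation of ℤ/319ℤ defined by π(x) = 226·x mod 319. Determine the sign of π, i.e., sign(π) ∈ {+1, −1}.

Orbit of 107 under x↦226x: [107, 257, 24, 1, 226, 36, 161]… (length divides ord_319(226)).
The orbit structure of x ↦ 226x mod 319: 10 orbits of sizes [70, 70, 70, 70, 10, 7, 7, 7, 7, 1].
10 cycles on 319: each ℓ→(−1)^(ℓ−1), product (−1)^309 = -1.

-1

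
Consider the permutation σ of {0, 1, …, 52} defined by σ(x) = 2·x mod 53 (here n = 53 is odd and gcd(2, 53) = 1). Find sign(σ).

Start at x=3: 3 → 6 → 12 → 24 → 48 → 43 → 33 → … (one orbit).
Decompose π into cycles: lengths [52, 1] (2 cycles, including the fixed point 0).
With 2 cycles on 53 points, sign = (−1)^{53−2} = -1.
Via Zolotarev, sign(π_{2}) = (2|53) = -1.

-1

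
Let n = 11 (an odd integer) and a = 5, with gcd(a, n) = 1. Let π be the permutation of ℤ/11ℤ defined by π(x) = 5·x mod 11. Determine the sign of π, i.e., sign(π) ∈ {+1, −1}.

Orbit of 1 under x↦5x: [1, 5, 3, 4, 9]… (length divides ord_11(5)).
Decompose π into cycles: lengths [5, 5, 1] (3 cycles, including the fixed point 0).
3 cycles on 11: each ℓ→(−1)^(ℓ−1), product (−1)^8 = +1.
Check: (5/11) = +1 by Zolotarev.

+1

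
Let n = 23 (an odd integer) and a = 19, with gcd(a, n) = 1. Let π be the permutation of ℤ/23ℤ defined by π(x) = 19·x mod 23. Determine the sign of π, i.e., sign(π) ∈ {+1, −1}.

-1

Orbit of 22 under x↦19x: [22, 4, 7, 18, 20, 12, 21]… (length divides ord_23(19)).
π_19 has 2 disjoint cycles with lengths [22, 1] on {0,…,22}.
Σ(ℓ_i−1) = 23−2 = 21; sign = (−1)^21 = -1.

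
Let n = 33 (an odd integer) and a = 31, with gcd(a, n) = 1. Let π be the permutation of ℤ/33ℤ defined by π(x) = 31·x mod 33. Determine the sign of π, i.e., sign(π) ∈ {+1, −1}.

Orbit of 4 under x↦31x: [4, 25, 16, 1, 31]… (length divides ord_33(31)).
Cycle type of π: 5×6 + 1×3; total 9 cycles.
With 9 cycles on 33 points, sign = (−1)^{33−9} = +1.
Check: (31/33) = +1 by Zolotarev.

+1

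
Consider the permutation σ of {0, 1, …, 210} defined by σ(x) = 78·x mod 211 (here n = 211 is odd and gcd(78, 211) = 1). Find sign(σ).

+1

Trace 126: π^k(126) = [126, 122, 21, 161, 109, 62, 194] for k=0..6.
π_78 has 3 disjoint cycles with lengths [105, 105, 1] on {0,…,210}.
3 cycles on 211: each ℓ→(−1)^(ℓ−1), product (−1)^208 = +1.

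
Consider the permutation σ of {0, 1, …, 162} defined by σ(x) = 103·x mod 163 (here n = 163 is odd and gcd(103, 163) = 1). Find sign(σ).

Orbit of 46 under x↦103x: [46, 11, 155, 154, 51, 37, 62]… (length divides ord_163(103)).
The orbit structure of x ↦ 103x mod 163: 2 orbits of sizes [162, 1].
163 − 2 = 161 transpositions; sign(π) = (−1)^161 = -1.

-1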